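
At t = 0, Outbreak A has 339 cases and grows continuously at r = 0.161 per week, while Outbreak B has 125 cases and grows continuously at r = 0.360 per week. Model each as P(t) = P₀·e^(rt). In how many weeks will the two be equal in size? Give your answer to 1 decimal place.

339·e^(0.161t) = 125·e^(0.36t)
339/125 = e^((0.36 − 0.161)t) → ln(2.712) = 0.199·t
t = 0.99769 / 0.199

t ≈ 5.0 weeks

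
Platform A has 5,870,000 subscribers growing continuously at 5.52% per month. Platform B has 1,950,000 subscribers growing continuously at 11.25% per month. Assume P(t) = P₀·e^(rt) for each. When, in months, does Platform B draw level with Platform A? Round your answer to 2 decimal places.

t ≈ 19.23 months

5870000·e^(0.0552t) = 1950000·e^(0.1125t)
5870000/1950000 = e^((0.1125 − 0.0552)t) → ln(3.01026) = 0.0573·t
t = 1.10203 / 0.0573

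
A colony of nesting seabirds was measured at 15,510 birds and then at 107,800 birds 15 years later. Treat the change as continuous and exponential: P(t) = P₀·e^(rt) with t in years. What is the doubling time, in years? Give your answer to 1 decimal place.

doubling time ≈ 5.4 years

r = ln(107800/15510) / 15 = ln(6.95035) / 15 ≈ 0.129253 per year
doubling time = ln 2 / |r| = 0.69315 / 0.129253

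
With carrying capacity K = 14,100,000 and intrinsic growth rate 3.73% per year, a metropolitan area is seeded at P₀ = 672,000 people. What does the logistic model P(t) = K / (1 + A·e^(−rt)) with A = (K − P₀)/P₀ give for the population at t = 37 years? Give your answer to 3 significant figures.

A = (14100000 − 672000)/672000 = 19.98214
P(37) = 14100000 / (1 + 19.98214·e^(−0.0373·37)) = 14100000 / (1 + 19.98214·0.251553)
= 14100000 / 6.02658 ≈ 2339637.01

≈ 2,340,000 people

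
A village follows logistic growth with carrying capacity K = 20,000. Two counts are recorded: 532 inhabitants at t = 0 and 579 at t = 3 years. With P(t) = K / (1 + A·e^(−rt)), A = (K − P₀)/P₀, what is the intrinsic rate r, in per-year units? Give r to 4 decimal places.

A = (20000 − 532)/532 = 36.59398
579 = 20000/(1 + 36.59398·e^(−r·3)) → e^(−3r) = (34.54231 − 1)/36.59398 = 0.916607
r = −ln(0.916607)/3 = 0.08708/3

r ≈ 0.0290 per year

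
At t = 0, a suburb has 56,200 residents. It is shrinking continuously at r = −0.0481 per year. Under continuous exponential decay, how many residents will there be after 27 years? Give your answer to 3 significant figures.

≈ 15,300 residents

P(27) = 56200 · e^(-0.0481·27) = 56200 · e^(-1.2987)
= 56200 · 0.27289 ≈ 15336.21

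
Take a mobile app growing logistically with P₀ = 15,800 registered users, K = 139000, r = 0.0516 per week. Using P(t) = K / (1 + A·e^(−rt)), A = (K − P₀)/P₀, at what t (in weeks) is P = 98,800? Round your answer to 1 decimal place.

A = (139000 − 15800)/15800 = 7.79747
98800 = 139000/(1 + 7.79747·e^(−0.0516t)) → 1 + 7.79747·e^(−0.0516t) = 1.40688
e^(−0.0516t) = 0.052181 → t = ln(19.16393)/0.0516 = 2.95303/0.0516

t ≈ 57.2 weeks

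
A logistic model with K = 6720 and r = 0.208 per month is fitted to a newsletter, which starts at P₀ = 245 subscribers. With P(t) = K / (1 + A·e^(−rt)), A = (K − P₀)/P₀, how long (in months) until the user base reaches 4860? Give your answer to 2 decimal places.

t ≈ 20.36 months

A = (6720 − 245)/245 = 26.42857
4860 = 6720/(1 + 26.42857·e^(−0.208t)) → 1 + 26.42857·e^(−0.208t) = 1.38272
e^(−0.208t) = 0.014481 → t = ln(69.0553)/0.208 = 4.23491/0.208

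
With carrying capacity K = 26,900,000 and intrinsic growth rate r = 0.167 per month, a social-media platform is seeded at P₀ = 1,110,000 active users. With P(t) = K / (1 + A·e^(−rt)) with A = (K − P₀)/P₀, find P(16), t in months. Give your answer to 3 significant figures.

≈ 10,300,000 active users

A = (26900000 − 1110000)/1110000 = 23.23423
P(16) = 26900000 / (1 + 23.23423·e^(−0.167·16)) = 26900000 / (1 + 23.23423·0.069114)
= 26900000 / 2.60581 ≈ 10323095.25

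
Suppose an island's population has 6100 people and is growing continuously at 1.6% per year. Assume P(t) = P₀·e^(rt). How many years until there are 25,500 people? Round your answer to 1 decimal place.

t ≈ 89.4 years

25500 = 6100 · e^(0.016·t)
t = ln(25500/6100) / 0.016 = ln(4.18033) / 0.016 = 1.43039 / 0.016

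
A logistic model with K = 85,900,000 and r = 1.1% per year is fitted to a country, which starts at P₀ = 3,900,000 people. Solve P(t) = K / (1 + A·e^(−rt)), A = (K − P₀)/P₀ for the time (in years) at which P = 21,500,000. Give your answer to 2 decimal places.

A = (85900000 − 3900000)/3900000 = 21.02564
21500000 = 85900000/(1 + 21.02564·e^(−0.011t)) → 1 + 21.02564·e^(−0.011t) = 3.99535
e^(−0.011t) = 0.142462 → t = ln(7.01943)/0.011 = 1.94868/0.011

t ≈ 177.15 years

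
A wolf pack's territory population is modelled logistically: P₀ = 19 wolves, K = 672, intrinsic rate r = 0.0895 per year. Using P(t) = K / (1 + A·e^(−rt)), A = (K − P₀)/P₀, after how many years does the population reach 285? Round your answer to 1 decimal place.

t ≈ 36.1 years

A = (672 − 19)/19 = 34.36842
285 = 672/(1 + 34.36842·e^(−0.0895t)) → 1 + 34.36842·e^(−0.0895t) = 2.35789
e^(−0.0895t) = 0.03951 → t = ln(25.31008)/0.0895 = 3.2312/0.0895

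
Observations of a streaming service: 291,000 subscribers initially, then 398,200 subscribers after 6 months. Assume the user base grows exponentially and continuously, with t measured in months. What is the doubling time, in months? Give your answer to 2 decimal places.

r = ln(398200/291000) / 6 = ln(1.36838) / 6 ≈ 0.052272 per month
doubling time = ln 2 / |r| = 0.69315 / 0.052272

doubling time ≈ 13.26 months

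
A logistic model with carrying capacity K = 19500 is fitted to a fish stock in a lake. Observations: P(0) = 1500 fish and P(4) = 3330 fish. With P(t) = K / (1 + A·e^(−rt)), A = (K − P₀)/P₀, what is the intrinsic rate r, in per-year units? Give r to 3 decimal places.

r ≈ 0.226 per year

A = (19500 − 1500)/1500 = 12
3330 = 19500/(1 + 12·e^(−r·4)) → e^(−4r) = (5.85586 − 1)/12 = 0.404655
r = −ln(0.404655)/4 = 0.90472/4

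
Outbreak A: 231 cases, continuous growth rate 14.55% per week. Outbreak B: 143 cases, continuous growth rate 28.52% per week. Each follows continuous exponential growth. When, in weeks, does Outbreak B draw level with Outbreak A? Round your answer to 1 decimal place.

t ≈ 3.4 weeks

231·e^(0.1455t) = 143·e^(0.2852t)
231/143 = e^((0.2852 − 0.1455)t) → ln(1.61538) = 0.1397·t
t = 0.47957 / 0.1397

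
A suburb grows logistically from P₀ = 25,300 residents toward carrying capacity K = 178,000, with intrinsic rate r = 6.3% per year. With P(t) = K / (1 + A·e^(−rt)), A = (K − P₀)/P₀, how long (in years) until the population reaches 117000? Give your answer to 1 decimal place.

A = (178000 − 25300)/25300 = 6.03557
117000 = 178000/(1 + 6.03557·e^(−0.063t)) → 1 + 6.03557·e^(−0.063t) = 1.52137
e^(−0.063t) = 0.086382 → t = ln(11.57643)/0.063 = 2.44897/0.063

t ≈ 38.9 years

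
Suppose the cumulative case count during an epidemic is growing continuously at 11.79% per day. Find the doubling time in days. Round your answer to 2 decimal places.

doubling time = ln(2) / |r| = 0.69315 / 0.1179

doubling time ≈ 5.88 days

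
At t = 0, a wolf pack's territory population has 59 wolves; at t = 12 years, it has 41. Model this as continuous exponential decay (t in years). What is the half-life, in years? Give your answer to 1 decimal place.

r = ln(41/59) / 12 = ln(0.69492) / 12 ≈ -0.03033 per year
half-life = ln 2 / |r| = 0.69315 / 0.03033

half-life ≈ 22.9 years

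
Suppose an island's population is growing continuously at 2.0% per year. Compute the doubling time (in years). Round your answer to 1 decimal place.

doubling time ≈ 34.7 years

doubling time = ln(2) / |r| = 0.69315 / 0.02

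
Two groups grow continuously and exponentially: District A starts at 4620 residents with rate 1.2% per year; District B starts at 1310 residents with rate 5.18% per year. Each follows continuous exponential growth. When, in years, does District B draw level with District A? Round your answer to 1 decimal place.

4620·e^(0.012t) = 1310·e^(0.0518t)
4620/1310 = e^((0.0518 − 0.012)t) → ln(3.52672) = 0.0398·t
t = 1.26037 / 0.0398

t ≈ 31.7 years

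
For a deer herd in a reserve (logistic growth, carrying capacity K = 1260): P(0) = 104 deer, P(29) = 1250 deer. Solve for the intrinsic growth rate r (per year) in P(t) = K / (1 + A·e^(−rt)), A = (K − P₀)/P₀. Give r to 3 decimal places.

r ≈ 0.250 per year

A = (1260 − 104)/104 = 11.11538
1250 = 1260/(1 + 11.11538·e^(−r·29)) → e^(−29r) = (1.008 − 1)/11.11538 = 0.00072
r = −ln(0.00072)/29 = 7.23664/29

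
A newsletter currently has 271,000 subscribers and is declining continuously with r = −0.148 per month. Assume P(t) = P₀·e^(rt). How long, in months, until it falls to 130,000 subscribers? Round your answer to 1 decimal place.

130000 = 271000 · e^(-0.148·t)
t = ln(130000/271000) / -0.148 = ln(0.4797) / -0.148 = -0.73458 / -0.148

t ≈ 5.0 months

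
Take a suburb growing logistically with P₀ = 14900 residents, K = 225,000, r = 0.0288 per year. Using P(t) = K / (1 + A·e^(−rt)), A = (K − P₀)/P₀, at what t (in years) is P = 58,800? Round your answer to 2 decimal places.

t ≈ 55.80 years

A = (225000 − 14900)/14900 = 14.10067
58800 = 225000/(1 + 14.10067·e^(−0.0288t)) → 1 + 14.10067·e^(−0.0288t) = 3.82653
e^(−0.0288t) = 0.200454 → t = ln(4.98869)/0.0288 = 1.60717/0.0288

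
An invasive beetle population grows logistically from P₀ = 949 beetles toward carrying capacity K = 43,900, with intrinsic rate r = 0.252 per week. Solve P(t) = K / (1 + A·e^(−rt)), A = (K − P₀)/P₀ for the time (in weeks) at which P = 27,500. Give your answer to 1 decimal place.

A = (43900 − 949)/949 = 45.25922
27500 = 43900/(1 + 45.25922·e^(−0.252t)) → 1 + 45.25922·e^(−0.252t) = 1.59636
e^(−0.252t) = 0.013177 → t = ln(75.89199)/0.252 = 4.32931/0.252

t ≈ 17.2 weeks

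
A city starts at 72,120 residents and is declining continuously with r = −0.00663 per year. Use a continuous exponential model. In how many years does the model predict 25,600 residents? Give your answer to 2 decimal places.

25600 = 72120 · e^(-0.00663·t)
t = ln(25600/72120) / -0.00663 = ln(0.35496) / -0.00663 = -1.03574 / -0.00663

t ≈ 156.22 years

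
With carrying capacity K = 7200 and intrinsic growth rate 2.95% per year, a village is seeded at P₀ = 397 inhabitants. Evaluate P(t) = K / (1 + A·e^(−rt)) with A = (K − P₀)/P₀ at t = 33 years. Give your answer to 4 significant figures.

≈ 963.4 inhabitants

A = (7200 − 397)/397 = 17.13602
P(33) = 7200 / (1 + 17.13602·e^(−0.0295·33)) = 7200 / (1 + 17.13602·0.377759)
= 7200 / 7.47328 ≈ 963.43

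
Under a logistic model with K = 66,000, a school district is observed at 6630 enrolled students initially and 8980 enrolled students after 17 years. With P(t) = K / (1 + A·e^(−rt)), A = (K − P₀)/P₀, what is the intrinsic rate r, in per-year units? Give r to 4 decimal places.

A = (66000 − 6630)/6630 = 8.95475
8980 = 66000/(1 + 8.95475·e^(−r·17)) → e^(−17r) = (7.34967 − 1)/8.95475 = 0.709083
r = −ln(0.709083)/17 = 0.34378/17

r ≈ 0.0202 per year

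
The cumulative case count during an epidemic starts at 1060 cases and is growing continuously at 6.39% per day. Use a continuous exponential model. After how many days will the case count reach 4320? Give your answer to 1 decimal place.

4320 = 1060 · e^(0.0639·t)
t = ln(4320/1060) / 0.0639 = ln(4.07547) / 0.0639 = 1.40499 / 0.0639

t ≈ 22.0 days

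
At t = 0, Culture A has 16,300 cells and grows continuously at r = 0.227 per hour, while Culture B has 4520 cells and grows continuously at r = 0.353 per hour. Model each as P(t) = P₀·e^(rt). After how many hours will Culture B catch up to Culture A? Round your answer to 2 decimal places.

t ≈ 10.18 hours

16300·e^(0.227t) = 4520·e^(0.353t)
16300/4520 = e^((0.353 − 0.227)t) → ln(3.60619) = 0.126·t
t = 1.28265 / 0.126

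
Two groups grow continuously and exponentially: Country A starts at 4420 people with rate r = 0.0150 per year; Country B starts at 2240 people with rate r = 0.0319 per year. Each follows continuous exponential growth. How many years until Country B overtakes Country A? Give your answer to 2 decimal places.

t ≈ 40.22 years

4420·e^(0.015t) = 2240·e^(0.0319t)
4420/2240 = e^((0.0319 − 0.015)t) → ln(1.97321) = 0.0169·t
t = 0.67966 / 0.0169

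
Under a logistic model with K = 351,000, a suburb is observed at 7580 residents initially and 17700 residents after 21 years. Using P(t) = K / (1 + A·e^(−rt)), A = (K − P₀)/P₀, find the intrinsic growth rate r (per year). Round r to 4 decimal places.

r ≈ 0.0418 per year

A = (351000 − 7580)/7580 = 45.30607
17700 = 351000/(1 + 45.30607·e^(−r·21)) → e^(−21r) = (19.83051 − 1)/45.30607 = 0.415629
r = −ln(0.415629)/21 = 0.87796/21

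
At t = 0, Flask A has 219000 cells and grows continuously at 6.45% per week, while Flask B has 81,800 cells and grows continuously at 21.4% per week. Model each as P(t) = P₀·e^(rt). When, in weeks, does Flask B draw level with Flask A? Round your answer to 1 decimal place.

t ≈ 6.6 weeks

219000·e^(0.0645t) = 81800·e^(0.214t)
219000/81800 = e^((0.214 − 0.0645)t) → ln(2.67726) = 0.1495·t
t = 0.98479 / 0.1495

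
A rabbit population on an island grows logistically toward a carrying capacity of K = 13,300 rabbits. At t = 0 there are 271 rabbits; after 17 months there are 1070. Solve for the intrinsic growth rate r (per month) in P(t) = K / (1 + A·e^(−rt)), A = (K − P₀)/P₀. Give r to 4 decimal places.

r ≈ 0.0845 per month

A = (13300 − 271)/271 = 48.07749
1070 = 13300/(1 + 48.07749·e^(−r·17)) → e^(−17r) = (12.42991 − 1)/48.07749 = 0.237739
r = −ln(0.237739)/17 = 1.43658/17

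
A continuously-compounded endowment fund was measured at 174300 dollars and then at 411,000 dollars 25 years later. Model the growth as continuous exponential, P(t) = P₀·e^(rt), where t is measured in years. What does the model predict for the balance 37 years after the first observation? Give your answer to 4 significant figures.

r = ln(411000/174300) / 25 ≈ 0.034313 per year
P(37) = 174300 · e^(0.034313·37) = 174300 · 3.55931 ≈ 620387.66

≈ 620,400 dollars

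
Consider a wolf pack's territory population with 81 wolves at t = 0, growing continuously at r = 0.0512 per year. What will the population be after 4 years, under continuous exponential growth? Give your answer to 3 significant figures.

≈ 99.4 wolves

P(4) = 81 · e^(0.0512·4) = 81 · e^(0.2048)
= 81 · 1.22728 ≈ 99.41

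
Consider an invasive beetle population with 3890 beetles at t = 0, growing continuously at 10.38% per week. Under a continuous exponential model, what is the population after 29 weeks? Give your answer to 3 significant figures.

P(29) = 3890 · e^(0.1038·29) = 3890 · e^(3.0102)
= 3890 · 20.29146 ≈ 78933.77

≈ 78,900 beetles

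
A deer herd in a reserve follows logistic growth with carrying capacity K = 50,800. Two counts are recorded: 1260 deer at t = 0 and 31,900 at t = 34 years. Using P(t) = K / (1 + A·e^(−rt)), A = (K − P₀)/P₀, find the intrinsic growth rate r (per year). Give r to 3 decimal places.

A = (50800 − 1260)/1260 = 39.31746
31900 = 50800/(1 + 39.31746·e^(−r·34)) → e^(−34r) = (1.59248 − 1)/39.31746 = 0.015069
r = −ln(0.015069)/34 = 4.19511/34

r ≈ 0.123 per year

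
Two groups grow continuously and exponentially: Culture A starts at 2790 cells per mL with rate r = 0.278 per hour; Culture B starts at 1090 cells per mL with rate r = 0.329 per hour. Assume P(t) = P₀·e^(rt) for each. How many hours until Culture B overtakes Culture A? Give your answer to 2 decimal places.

t ≈ 18.43 hours

2790·e^(0.278t) = 1090·e^(0.329t)
2790/1090 = e^((0.329 − 0.278)t) → ln(2.55963) = 0.051·t
t = 0.93986 / 0.051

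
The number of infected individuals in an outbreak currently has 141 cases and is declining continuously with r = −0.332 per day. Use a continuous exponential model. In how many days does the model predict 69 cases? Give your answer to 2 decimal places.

69 = 141 · e^(-0.332·t)
t = ln(69/141) / -0.332 = ln(0.48936) / -0.332 = -0.71465 / -0.332

t ≈ 2.15 days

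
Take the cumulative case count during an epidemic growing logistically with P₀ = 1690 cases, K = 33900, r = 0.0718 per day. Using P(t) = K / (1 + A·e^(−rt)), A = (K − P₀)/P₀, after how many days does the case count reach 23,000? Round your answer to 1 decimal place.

t ≈ 51.5 days

A = (33900 − 1690)/1690 = 19.05917
23000 = 33900/(1 + 19.05917·e^(−0.0718t)) → 1 + 19.05917·e^(−0.0718t) = 1.47391
e^(−0.0718t) = 0.024865 → t = ln(40.2166)/0.0718 = 3.69428/0.0718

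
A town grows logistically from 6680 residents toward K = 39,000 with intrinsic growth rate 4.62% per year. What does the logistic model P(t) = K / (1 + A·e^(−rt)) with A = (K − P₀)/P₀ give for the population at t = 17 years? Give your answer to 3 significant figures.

≈ 12,200 residents

A = (39000 − 6680)/6680 = 4.83832
P(17) = 39000 / (1 + 4.83832·e^(−0.0462·17)) = 39000 / (1 + 4.83832·0.455937)
= 39000 / 3.20597 ≈ 12164.8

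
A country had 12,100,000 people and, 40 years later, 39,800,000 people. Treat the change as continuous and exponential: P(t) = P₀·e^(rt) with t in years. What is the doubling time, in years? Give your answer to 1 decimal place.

r = ln(39800000/12100000) / 40 = ln(3.28926) / 40 ≈ 0.029767 per year
doubling time = ln 2 / |r| = 0.69315 / 0.029767

doubling time ≈ 23.3 years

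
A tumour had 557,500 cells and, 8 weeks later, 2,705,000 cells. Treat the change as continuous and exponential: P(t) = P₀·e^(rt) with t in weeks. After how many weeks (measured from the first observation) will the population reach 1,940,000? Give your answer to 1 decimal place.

t ≈ 6.3 weeks

r = ln(2705000/557500) / 8 ≈ 0.197424 per week
t = ln(1940000/557500) / r = 1.24698 / 0.197424 ≈ 6.316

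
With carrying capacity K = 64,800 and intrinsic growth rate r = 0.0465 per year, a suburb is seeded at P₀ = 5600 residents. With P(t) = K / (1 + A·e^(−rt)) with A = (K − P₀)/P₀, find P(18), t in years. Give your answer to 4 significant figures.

≈ 11,620 residents

A = (64800 − 5600)/5600 = 10.57143
P(18) = 64800 / (1 + 10.57143·e^(−0.0465·18)) = 64800 / (1 + 10.57143·0.433008)
= 64800 / 5.57751 ≈ 11618.09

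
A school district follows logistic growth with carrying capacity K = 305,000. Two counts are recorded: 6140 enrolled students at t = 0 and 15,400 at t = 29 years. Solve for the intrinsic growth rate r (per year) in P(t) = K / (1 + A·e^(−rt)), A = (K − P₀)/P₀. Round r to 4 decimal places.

r ≈ 0.0328 per year

A = (305000 − 6140)/6140 = 48.67427
15400 = 305000/(1 + 48.67427·e^(−r·29)) → e^(−29r) = (19.80519 − 1)/48.67427 = 0.386348
r = −ln(0.386348)/29 = 0.95102/29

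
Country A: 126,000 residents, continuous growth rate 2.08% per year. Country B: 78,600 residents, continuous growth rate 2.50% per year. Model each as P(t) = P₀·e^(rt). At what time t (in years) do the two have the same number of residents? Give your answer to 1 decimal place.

126000·e^(0.0208t) = 78600·e^(0.025t)
126000/78600 = e^((0.025 − 0.0208)t) → ln(1.60305) = 0.0042·t
t = 0.47191 / 0.0042

t ≈ 112.4 years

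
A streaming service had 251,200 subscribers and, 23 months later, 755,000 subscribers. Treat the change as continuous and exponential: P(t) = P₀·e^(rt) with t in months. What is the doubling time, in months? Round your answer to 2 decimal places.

doubling time ≈ 14.49 months

r = ln(755000/251200) / 23 = ln(3.00557) / 23 ≈ 0.047846 per month
doubling time = ln 2 / |r| = 0.69315 / 0.047846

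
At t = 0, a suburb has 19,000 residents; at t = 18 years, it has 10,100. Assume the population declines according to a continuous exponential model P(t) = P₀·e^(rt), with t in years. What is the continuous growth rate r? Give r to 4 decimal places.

r ≈ -0.0351 per year

10100 = 19000 · e^(r·18)
e^(18r) = 10100/19000 = 0.53158
r = ln(0.53158) / 18 = -0.6319 / 18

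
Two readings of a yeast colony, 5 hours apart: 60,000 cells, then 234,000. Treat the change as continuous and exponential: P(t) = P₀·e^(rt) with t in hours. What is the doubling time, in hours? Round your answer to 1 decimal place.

r = ln(234000/60000) / 5 = ln(3.9) / 5 ≈ 0.272195 per hour
doubling time = ln 2 / |r| = 0.69315 / 0.272195

doubling time ≈ 2.5 hours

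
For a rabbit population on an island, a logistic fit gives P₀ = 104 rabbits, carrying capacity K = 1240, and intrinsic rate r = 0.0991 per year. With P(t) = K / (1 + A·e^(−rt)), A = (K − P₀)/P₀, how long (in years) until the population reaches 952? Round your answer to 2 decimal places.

A = (1240 − 104)/104 = 10.92308
952 = 1240/(1 + 10.92308·e^(−0.0991t)) → 1 + 10.92308·e^(−0.0991t) = 1.30252
e^(−0.0991t) = 0.027696 → t = ln(36.10684)/0.0991 = 3.58648/0.0991

t ≈ 36.19 years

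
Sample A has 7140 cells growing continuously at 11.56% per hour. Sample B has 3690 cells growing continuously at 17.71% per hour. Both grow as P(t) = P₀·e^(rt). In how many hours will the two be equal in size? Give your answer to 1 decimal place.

7140·e^(0.1156t) = 3690·e^(0.1771t)
7140/3690 = e^((0.1771 − 0.1156)t) → ln(1.93496) = 0.0615·t
t = 0.66009 / 0.0615

t ≈ 10.7 hours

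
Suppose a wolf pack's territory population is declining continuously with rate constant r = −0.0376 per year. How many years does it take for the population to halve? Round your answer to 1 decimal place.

half-life ≈ 18.4 years

half-life = ln(2) / |r| = 0.69315 / 0.0376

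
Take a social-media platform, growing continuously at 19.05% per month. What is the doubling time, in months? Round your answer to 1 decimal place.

doubling time ≈ 3.6 months

doubling time = ln(2) / |r| = 0.69315 / 0.1905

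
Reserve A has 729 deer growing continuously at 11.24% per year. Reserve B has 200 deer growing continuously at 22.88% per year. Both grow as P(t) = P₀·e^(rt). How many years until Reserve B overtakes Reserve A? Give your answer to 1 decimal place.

729·e^(0.1124t) = 200·e^(0.2288t)
729/200 = e^((0.2288 − 0.1124)t) → ln(3.645) = 0.1164·t
t = 1.29336 / 0.1164

t ≈ 11.1 years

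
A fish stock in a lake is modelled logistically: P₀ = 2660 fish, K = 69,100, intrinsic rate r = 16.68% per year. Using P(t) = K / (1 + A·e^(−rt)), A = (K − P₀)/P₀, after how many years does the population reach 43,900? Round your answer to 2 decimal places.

A = (69100 − 2660)/2660 = 24.97744
43900 = 69100/(1 + 24.97744·e^(−0.1668t)) → 1 + 24.97744·e^(−0.1668t) = 1.57403
e^(−0.1668t) = 0.022982 → t = ln(43.51229)/0.1668 = 3.77304/0.1668

t ≈ 22.62 years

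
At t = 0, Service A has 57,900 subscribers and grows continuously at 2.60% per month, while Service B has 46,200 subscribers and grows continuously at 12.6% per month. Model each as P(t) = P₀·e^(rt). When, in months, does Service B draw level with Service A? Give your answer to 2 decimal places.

57900·e^(0.026t) = 46200·e^(0.126t)
57900/46200 = e^((0.126 − 0.026)t) → ln(1.25325) = 0.1·t
t = 0.22574 / 0.1

t ≈ 2.26 months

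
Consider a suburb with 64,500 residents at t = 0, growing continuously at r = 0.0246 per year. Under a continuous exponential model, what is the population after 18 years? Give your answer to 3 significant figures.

P(18) = 64500 · e^(0.0246·18) = 64500 · e^(0.4428)
= 64500 · 1.55706 ≈ 100430.43

≈ 100,000 residents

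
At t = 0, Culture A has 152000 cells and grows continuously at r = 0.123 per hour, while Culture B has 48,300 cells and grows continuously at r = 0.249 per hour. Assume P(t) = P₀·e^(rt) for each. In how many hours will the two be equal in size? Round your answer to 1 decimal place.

t ≈ 9.1 hours

152000·e^(0.123t) = 48300·e^(0.249t)
152000/48300 = e^((0.249 − 0.123)t) → ln(3.147) = 0.126·t
t = 1.14645 / 0.126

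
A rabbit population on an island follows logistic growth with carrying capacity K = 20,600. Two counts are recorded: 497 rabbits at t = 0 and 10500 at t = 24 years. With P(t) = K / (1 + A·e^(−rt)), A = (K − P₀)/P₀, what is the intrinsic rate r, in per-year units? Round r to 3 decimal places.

r ≈ 0.156 per year

A = (20600 − 497)/497 = 40.44869
10500 = 20600/(1 + 40.44869·e^(−r·24)) → e^(−24r) = (1.9619 − 1)/40.44869 = 0.023781
r = −ln(0.023781)/24 = 3.73887/24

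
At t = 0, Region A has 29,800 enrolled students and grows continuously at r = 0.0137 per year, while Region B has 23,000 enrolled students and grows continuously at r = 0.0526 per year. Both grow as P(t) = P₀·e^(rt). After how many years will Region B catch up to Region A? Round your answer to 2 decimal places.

t ≈ 6.66 years

29800·e^(0.0137t) = 23000·e^(0.0526t)
29800/23000 = e^((0.0526 − 0.0137)t) → ln(1.29565) = 0.0389·t
t = 0.25901 / 0.0389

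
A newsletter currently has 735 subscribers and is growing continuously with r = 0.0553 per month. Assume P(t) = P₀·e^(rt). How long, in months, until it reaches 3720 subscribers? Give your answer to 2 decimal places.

t ≈ 29.32 months

3720 = 735 · e^(0.0553·t)
t = ln(3720/735) / 0.0553 = ln(5.06122) / 0.0553 = 1.62161 / 0.0553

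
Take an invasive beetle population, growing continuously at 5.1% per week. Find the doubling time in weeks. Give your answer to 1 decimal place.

doubling time = ln(2) / |r| = 0.69315 / 0.051

doubling time ≈ 13.6 weeks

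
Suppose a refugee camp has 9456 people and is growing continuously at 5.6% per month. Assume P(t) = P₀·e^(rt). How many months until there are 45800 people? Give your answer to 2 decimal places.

45800 = 9456 · e^(0.056·t)
t = ln(45800/9456) / 0.056 = ln(4.84349) / 0.056 = 1.57763 / 0.056

t ≈ 28.17 months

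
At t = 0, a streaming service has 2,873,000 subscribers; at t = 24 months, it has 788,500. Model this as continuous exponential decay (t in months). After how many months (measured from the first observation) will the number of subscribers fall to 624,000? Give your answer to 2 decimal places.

t ≈ 28.34 months

r = ln(788500/2873000) / 24 ≈ -0.053874 per month
t = ln(624000/2873000) / r = -1.52696 / -0.053874 ≈ 28.343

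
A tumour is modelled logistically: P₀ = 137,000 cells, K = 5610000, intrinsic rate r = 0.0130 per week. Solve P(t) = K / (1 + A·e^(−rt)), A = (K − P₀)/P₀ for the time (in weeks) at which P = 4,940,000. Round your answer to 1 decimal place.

t ≈ 437.3 weeks

A = (5610000 − 137000)/137000 = 39.94891
4940000 = 5610000/(1 + 39.94891·e^(−0.013t)) → 1 + 39.94891·e^(−0.013t) = 1.13563
e^(−0.013t) = 0.003395 → t = ln(294.54864)/0.013 = 5.68544/0.013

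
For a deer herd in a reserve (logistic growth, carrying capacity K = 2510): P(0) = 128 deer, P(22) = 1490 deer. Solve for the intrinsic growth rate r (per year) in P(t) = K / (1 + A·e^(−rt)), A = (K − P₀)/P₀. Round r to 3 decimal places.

r ≈ 0.150 per year

A = (2510 − 128)/128 = 18.60938
1490 = 2510/(1 + 18.60938·e^(−r·22)) → e^(−22r) = (1.68456 − 1)/18.60938 = 0.036786
r = −ln(0.036786)/22 = 3.30264/22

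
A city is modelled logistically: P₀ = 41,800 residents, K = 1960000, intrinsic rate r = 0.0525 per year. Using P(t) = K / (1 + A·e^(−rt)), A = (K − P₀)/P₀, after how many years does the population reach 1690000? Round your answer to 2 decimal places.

t ≈ 107.82 years

A = (1960000 − 41800)/41800 = 45.88995
1690000 = 1960000/(1 + 45.88995·e^(−0.0525t)) → 1 + 45.88995·e^(−0.0525t) = 1.15976
e^(−0.0525t) = 0.003481 → t = ln(287.23711)/0.0525 = 5.66031/0.0525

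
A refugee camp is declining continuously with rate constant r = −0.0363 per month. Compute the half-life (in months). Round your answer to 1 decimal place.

half-life = ln(2) / |r| = 0.69315 / 0.0363

half-life ≈ 19.1 months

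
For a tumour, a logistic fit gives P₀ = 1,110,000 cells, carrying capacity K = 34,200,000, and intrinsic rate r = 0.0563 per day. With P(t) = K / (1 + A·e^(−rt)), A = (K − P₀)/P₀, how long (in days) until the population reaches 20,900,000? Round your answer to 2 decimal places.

A = (34200000 − 1110000)/1110000 = 29.81081
20900000 = 34200000/(1 + 29.81081·e^(−0.0563t)) → 1 + 29.81081·e^(−0.0563t) = 1.63636
e^(−0.0563t) = 0.021347 → t = ln(46.84556)/0.0563 = 3.84686/0.0563

t ≈ 68.33 days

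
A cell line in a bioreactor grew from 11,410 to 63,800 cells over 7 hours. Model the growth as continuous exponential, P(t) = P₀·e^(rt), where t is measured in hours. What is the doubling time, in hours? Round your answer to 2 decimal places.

doubling time ≈ 2.82 hours

r = ln(63800/11410) / 7 = ln(5.59159) / 7 ≈ 0.245895 per hour
doubling time = ln 2 / |r| = 0.69315 / 0.245895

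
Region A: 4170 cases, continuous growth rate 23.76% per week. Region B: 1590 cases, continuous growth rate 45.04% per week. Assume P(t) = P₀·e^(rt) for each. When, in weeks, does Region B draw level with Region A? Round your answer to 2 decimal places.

t ≈ 4.53 weeks

4170·e^(0.2376t) = 1590·e^(0.4504t)
4170/1590 = e^((0.4504 − 0.2376)t) → ln(2.62264) = 0.2128·t
t = 0.96418 / 0.2128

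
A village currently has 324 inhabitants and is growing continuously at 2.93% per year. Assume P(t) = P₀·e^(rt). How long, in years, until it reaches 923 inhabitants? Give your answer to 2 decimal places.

t ≈ 35.73 years

923 = 324 · e^(0.0293·t)
t = ln(923/324) / 0.0293 = ln(2.84877) / 0.0293 = 1.04689 / 0.0293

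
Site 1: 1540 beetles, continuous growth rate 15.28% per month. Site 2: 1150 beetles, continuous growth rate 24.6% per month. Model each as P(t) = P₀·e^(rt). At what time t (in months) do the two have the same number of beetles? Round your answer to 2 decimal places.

t ≈ 3.13 months

1540·e^(0.1528t) = 1150·e^(0.246t)
1540/1150 = e^((0.246 − 0.1528)t) → ln(1.33913) = 0.0932·t
t = 0.29202 / 0.0932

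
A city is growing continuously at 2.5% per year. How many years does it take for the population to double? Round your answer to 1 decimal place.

doubling time = ln(2) / |r| = 0.69315 / 0.025

doubling time ≈ 27.7 years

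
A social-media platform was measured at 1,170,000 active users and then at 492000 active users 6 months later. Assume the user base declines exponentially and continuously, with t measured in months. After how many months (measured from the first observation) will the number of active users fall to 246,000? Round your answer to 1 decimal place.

r = ln(492000/1170000) / 6 ≈ -0.14438 per month
t = ln(246000/1170000) / r = -1.55943 / -0.14438 ≈ 10.801

t ≈ 10.8 months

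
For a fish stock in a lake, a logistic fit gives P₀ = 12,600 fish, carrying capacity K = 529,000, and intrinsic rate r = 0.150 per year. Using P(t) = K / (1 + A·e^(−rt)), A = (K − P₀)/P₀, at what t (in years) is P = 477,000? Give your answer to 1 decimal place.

t ≈ 39.5 years

A = (529000 − 12600)/12600 = 40.98413
477000 = 529000/(1 + 40.98413·e^(−0.15t)) → 1 + 40.98413·e^(−0.15t) = 1.10901
e^(−0.15t) = 0.00266 → t = ln(375.95055)/0.15 = 5.92946/0.15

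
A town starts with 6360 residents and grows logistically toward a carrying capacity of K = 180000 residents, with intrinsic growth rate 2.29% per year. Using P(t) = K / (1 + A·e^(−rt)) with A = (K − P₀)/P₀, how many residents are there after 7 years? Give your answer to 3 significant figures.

≈ 7,420 residents

A = (180000 − 6360)/6360 = 27.30189
P(7) = 180000 / (1 + 27.30189·e^(−0.0229·7)) = 180000 / (1 + 27.30189·0.851888)
= 180000 / 24.25815 ≈ 7420.19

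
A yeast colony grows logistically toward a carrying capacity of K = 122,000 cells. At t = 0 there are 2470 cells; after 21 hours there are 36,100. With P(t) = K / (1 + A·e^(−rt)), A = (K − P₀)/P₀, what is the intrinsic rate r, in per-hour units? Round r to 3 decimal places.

r ≈ 0.143 per hour

A = (122000 − 2470)/2470 = 48.39271
36100 = 122000/(1 + 48.39271·e^(−r·21)) → e^(−21r) = (3.3795 − 1)/48.39271 = 0.049171
r = −ln(0.049171)/21 = 3.01246/21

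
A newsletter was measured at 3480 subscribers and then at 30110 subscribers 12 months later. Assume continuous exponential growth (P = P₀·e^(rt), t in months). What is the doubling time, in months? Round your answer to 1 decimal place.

r = ln(30110/3480) / 12 = ln(8.6523) / 12 ≈ 0.179819 per month
doubling time = ln 2 / |r| = 0.69315 / 0.179819

doubling time ≈ 3.9 months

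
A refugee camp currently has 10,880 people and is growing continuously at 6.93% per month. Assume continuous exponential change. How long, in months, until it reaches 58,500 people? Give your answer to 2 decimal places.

58500 = 10880 · e^(0.0693·t)
t = ln(58500/10880) / 0.0693 = ln(5.37684) / 0.0693 = 1.6821 / 0.0693

t ≈ 24.27 months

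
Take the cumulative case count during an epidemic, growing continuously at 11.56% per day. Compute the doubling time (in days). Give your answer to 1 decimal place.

doubling time = ln(2) / |r| = 0.69315 / 0.1156

doubling time ≈ 6.0 days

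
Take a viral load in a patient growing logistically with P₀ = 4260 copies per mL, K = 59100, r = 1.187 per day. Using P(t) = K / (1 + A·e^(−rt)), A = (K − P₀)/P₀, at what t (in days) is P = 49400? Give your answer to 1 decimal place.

A = (59100 − 4260)/4260 = 12.87324
49400 = 59100/(1 + 12.87324·e^(−1.187t)) → 1 + 12.87324·e^(−1.187t) = 1.19636
e^(−1.187t) = 0.015253 → t = ln(65.56062)/1.187 = 4.18298/1.187

t ≈ 3.5 days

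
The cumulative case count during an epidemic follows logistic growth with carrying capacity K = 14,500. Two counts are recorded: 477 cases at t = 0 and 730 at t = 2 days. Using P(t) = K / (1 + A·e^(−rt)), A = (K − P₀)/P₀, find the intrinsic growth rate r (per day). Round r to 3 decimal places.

A = (14500 − 477)/477 = 29.39832
730 = 14500/(1 + 29.39832·e^(−r·2)) → e^(−2r) = (19.86301 − 1)/29.39832 = 0.641636
r = −ln(0.641636)/2 = 0.44373/2

r ≈ 0.222 per day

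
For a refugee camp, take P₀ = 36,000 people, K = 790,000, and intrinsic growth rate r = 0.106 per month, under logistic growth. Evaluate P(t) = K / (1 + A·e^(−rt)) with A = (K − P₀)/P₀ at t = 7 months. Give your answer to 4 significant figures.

≈ 72,000 people

A = (790000 − 36000)/36000 = 20.94444
P(7) = 790000 / (1 + 20.94444·e^(−0.106·7)) = 790000 / (1 + 20.94444·0.476161)
= 790000 / 10.97292 ≈ 71995.42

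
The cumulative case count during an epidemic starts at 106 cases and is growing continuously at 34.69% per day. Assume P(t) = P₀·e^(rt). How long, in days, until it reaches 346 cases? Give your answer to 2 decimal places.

t ≈ 3.41 days

346 = 106 · e^(0.3469·t)
t = ln(346/106) / 0.3469 = ln(3.26415) / 0.3469 = 1.183 / 0.3469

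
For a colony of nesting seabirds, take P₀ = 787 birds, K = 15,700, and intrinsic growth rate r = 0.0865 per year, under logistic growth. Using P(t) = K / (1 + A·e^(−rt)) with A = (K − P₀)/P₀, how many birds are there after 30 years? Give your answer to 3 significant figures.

≈ 6,500 birds

A = (15700 − 787)/787 = 18.94917
P(30) = 15700 / (1 + 18.94917·e^(−0.0865·30)) = 15700 / (1 + 18.94917·0.074646)
= 15700 / 2.41448 ≈ 6502.44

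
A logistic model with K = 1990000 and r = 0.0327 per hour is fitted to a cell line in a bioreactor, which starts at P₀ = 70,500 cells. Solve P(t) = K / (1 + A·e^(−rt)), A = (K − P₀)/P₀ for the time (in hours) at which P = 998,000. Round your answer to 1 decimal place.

t ≈ 101.2 hours

A = (1990000 − 70500)/70500 = 27.22695
998000 = 1990000/(1 + 27.22695·e^(−0.0327t)) → 1 + 27.22695·e^(−0.0327t) = 1.99399
e^(−0.0327t) = 0.036508 → t = ln(27.39163)/0.0327 = 3.31024/0.0327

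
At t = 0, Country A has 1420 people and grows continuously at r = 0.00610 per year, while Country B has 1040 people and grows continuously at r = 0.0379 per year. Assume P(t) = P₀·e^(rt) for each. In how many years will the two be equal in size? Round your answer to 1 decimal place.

t ≈ 9.8 years

1420·e^(0.0061t) = 1040·e^(0.0379t)
1420/1040 = e^((0.0379 − 0.0061)t) → ln(1.36538) = 0.0318·t
t = 0.31144 / 0.0318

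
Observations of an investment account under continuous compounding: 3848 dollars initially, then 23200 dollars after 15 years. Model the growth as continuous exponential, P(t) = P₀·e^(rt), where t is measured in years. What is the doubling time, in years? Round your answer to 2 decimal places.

r = ln(23200/3848) / 15 = ln(6.02911) / 15 ≈ 0.119773 per year
doubling time = ln 2 / |r| = 0.69315 / 0.119773

doubling time ≈ 5.79 years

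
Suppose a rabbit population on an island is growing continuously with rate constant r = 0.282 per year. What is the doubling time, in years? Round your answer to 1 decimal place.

doubling time ≈ 2.5 years

doubling time = ln(2) / |r| = 0.69315 / 0.282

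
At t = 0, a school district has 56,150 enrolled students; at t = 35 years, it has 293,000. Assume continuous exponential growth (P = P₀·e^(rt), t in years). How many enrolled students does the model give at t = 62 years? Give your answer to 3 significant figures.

r = ln(293000/56150) / 35 ≈ 0.047204 per year
P(62) = 56150 · e^(0.047204·62) = 56150 · 18.66516 ≈ 1048048.54

≈ 1,050,000 enrolled students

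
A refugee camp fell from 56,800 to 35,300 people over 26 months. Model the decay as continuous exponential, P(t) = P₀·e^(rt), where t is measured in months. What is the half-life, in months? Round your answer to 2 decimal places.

half-life ≈ 37.89 months

r = ln(35300/56800) / 26 = ln(0.62148) / 26 ≈ -0.018294 per month
half-life = ln 2 / |r| = 0.69315 / 0.018294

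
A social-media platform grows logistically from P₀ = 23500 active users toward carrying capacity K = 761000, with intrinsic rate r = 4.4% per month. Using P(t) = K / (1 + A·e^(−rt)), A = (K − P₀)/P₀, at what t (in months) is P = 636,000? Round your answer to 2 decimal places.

t ≈ 115.30 months

A = (761000 − 23500)/23500 = 31.38298
636000 = 761000/(1 + 31.38298·e^(−0.044t)) → 1 + 31.38298·e^(−0.044t) = 1.19654
e^(−0.044t) = 0.006263 → t = ln(159.6766)/0.044 = 5.07315/0.044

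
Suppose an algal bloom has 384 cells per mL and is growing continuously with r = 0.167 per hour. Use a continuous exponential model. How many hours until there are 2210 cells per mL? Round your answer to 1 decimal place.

t ≈ 10.5 hours

2210 = 384 · e^(0.167·t)
t = ln(2210/384) / 0.167 = ln(5.75521) / 0.167 = 1.75011 / 0.167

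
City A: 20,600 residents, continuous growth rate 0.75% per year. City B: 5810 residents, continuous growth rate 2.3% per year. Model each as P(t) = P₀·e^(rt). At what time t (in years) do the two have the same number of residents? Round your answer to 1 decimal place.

20600·e^(0.0075t) = 5810·e^(0.023t)
20600/5810 = e^((0.023 − 0.0075)t) → ln(3.54561) = 0.0155·t
t = 1.26571 / 0.0155

t ≈ 81.7 years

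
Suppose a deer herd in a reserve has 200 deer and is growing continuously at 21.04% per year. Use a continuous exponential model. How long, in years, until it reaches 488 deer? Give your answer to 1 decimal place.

488 = 200 · e^(0.2104·t)
t = ln(488/200) / 0.2104 = ln(2.44) / 0.2104 = 0.892 / 0.2104

t ≈ 4.2 years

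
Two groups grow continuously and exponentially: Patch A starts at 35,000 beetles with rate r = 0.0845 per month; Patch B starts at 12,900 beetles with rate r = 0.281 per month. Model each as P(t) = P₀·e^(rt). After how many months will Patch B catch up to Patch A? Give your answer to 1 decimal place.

35000·e^(0.0845t) = 12900·e^(0.281t)
35000/12900 = e^((0.281 − 0.0845)t) → ln(2.71318) = 0.1965·t
t = 0.99812 / 0.1965

t ≈ 5.1 months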